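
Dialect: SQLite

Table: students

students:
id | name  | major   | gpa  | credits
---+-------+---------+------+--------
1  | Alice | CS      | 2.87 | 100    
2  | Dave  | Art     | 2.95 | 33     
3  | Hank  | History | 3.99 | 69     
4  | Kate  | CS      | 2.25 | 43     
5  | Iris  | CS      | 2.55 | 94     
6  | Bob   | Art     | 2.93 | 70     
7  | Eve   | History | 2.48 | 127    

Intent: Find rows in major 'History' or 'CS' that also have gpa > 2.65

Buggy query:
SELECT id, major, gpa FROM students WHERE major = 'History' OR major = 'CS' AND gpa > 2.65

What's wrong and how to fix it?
Bug: AND binds tighter than OR, so this parses as major = 'History' OR (major = 'CS' AND gpa > 2.65)

Fix: Add parentheses around the OR so the AND applies to both alternatives

Corrected query:
SELECT id, major, gpa FROM students WHERE (major = 'History' OR major = 'CS') AND gpa > 2.65

Result:
id | major   | gpa 
---+---------+-----
1  | CS      | 2.87
3  | History | 3.99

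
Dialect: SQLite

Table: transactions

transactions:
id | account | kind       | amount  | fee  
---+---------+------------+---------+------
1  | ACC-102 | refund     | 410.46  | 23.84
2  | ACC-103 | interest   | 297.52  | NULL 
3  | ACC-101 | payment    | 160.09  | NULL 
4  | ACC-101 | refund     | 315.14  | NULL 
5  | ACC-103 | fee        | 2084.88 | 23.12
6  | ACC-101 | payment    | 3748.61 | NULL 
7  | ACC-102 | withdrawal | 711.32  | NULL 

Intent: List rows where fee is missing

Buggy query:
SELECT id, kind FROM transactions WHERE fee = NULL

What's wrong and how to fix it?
Bug: '= NULL' is always unknown in SQL three-valued logic, so no rows match

Fix: Use IS NULL to test for NULL

Corrected query:
SELECT id, kind FROM transactions WHERE fee IS NULL

Result:
id | kind      
---+-----------
2  | interest  
3  | payment   
4  | refund    
6  | payment   
7  | withdrawal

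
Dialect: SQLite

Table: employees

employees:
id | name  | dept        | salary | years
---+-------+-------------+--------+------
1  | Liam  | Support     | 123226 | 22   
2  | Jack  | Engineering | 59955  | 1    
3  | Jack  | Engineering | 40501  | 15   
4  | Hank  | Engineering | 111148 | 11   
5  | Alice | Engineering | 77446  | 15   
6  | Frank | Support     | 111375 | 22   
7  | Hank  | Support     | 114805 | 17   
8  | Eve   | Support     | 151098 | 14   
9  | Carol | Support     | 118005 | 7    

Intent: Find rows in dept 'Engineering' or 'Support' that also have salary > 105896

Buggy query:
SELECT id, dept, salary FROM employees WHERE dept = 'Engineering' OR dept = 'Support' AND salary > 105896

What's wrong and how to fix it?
Bug: AND binds tighter than OR, so this parses as dept = 'Engineering' OR (dept = 'Support' AND salary > 105896)

Fix: Add parentheses around the OR so the AND applies to both alternatives

Corrected query:
SELECT id, dept, salary FROM employees WHERE (dept = 'Engineering' OR dept = 'Support') AND salary > 105896

Result:
id | dept        | salary
---+-------------+-------
1  | Support     | 123226
4  | Engineering | 111148
6  | Support     | 111375
7  | Support     | 114805
8  | Support     | 151098
9  | Support     | 118005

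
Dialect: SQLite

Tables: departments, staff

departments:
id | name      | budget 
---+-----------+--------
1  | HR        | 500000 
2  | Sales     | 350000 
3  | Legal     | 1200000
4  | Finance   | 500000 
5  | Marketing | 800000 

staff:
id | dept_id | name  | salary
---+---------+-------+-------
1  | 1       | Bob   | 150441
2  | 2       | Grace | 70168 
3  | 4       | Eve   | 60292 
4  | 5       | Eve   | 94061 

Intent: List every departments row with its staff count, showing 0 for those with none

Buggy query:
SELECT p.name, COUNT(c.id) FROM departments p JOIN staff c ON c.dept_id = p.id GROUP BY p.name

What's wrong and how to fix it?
Bug: INNER JOIN drops departments rows that have no matching staff rows

Fix: Use LEFT JOIN so parents without children still appear (COUNT(c.id) gives 0)

Corrected query:
SELECT p.name, COUNT(c.id) FROM departments p LEFT JOIN staff c ON c.dept_id = p.id GROUP BY p.name

Result:
name      | COUNT(c.id)
----------+------------
Finance   | 1          
HR        | 1          
Legal     | 0          
Marketing | 1          
Sales     | 1          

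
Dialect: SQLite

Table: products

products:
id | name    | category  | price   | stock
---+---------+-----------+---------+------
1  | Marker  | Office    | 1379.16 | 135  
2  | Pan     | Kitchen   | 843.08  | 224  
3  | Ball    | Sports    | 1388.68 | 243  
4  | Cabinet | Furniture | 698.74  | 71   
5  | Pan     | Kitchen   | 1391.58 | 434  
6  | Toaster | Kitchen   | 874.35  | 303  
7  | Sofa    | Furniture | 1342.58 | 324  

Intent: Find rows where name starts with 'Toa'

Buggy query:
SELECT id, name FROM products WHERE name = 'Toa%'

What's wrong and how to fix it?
Bug: '=' compares the literal string including the % character; pattern matching needs LIKE

Fix: Use LIKE for wildcard pattern matching

Corrected query:
SELECT id, name FROM products WHERE name LIKE 'Toa%'

Result:
id | name   
---+--------
6  | Toaster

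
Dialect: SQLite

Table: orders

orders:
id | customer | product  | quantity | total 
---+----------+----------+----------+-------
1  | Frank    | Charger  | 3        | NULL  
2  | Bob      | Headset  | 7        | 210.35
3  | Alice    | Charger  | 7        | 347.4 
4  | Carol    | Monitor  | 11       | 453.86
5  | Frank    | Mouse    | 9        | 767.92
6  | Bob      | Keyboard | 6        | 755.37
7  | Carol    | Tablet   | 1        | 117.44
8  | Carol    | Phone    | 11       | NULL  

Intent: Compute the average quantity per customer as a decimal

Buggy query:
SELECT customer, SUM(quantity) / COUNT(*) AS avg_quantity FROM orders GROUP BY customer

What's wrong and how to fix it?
Bug: SUM(quantity) and COUNT(*) are both integers; the division truncates the fractional part

Fix: Cast one side to REAL so the division keeps the fractional part

Corrected query:
SELECT customer, SUM(quantity) * 1.0 / COUNT(*) AS avg_quantity FROM orders GROUP BY customer

Result:
customer | avg_quantity
---------+-------------
Alice    | 7           
Bob      | 6.5         
Carol    | 7.666667    
Frank    | 6           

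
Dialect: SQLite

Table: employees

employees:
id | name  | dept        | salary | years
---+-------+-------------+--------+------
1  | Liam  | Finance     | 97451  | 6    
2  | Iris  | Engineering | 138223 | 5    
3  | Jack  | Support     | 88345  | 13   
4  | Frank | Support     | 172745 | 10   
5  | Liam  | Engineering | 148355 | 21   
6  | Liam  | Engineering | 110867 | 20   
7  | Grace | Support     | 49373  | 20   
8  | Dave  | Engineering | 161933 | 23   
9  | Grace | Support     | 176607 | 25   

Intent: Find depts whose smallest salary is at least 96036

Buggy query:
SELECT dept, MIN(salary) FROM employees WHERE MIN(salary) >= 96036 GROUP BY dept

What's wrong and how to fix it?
Bug: Aggregates like MIN are computed per group after WHERE runs

Fix: Use HAVING for the per-group MIN condition

Corrected query:
SELECT dept, MIN(salary) FROM employees GROUP BY dept HAVING MIN(salary) >= 96036

Result:
dept        | MIN(salary)
------------+------------
Engineering | 110867     
Finance     | 97451      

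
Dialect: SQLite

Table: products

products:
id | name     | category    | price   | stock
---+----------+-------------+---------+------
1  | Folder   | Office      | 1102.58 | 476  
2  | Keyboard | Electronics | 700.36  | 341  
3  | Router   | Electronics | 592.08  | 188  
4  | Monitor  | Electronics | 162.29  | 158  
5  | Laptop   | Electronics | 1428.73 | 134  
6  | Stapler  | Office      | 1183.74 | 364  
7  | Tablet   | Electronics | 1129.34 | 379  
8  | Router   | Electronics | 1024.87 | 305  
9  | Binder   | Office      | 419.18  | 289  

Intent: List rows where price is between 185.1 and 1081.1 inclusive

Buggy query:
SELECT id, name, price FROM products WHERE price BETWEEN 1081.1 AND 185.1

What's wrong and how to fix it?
Bug: BETWEEN expects the lower bound first; with 1081.1 AND 185.1 the range is empty

Fix: Write BETWEEN 185.1 AND 1081.1

Corrected query:
SELECT id, name, price FROM products WHERE price BETWEEN 185.1 AND 1081.1

Result:
id | name     | price  
---+----------+--------
2  | Keyboard | 700.36 
3  | Router   | 592.08 
8  | Router   | 1024.87
9  | Binder   | 419.18 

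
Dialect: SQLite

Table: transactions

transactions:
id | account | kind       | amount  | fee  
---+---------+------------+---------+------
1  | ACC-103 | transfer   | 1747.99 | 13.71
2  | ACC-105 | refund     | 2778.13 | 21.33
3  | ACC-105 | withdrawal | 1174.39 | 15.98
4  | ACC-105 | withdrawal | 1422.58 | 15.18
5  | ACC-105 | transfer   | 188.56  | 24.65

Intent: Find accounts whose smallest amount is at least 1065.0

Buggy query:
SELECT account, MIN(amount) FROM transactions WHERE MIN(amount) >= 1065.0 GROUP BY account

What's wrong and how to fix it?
Bug: Aggregates like MIN are computed per group after WHERE runs

Fix: Use HAVING for the per-group MIN condition

Corrected query:
SELECT account, MIN(amount) FROM transactions GROUP BY account HAVING MIN(amount) >= 1065.0

Result:
account | MIN(amount)
--------+------------
ACC-103 | 1747.99    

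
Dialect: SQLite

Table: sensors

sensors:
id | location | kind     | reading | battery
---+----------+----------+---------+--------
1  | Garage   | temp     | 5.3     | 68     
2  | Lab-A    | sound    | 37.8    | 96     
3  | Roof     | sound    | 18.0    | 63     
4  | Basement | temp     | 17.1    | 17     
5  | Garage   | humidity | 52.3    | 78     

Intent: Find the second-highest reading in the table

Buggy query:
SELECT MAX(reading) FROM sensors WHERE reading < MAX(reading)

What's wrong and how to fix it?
Bug: MAX(reading) on the right of the comparison is an aggregate-in-WHERE error

Fix: Compute the overall MAX in a subquery, then take MAX of rows below it

Corrected query:
SELECT MAX(reading) FROM sensors WHERE reading < (SELECT MAX(reading) FROM sensors)

Result:
MAX(reading)
------------
37.8        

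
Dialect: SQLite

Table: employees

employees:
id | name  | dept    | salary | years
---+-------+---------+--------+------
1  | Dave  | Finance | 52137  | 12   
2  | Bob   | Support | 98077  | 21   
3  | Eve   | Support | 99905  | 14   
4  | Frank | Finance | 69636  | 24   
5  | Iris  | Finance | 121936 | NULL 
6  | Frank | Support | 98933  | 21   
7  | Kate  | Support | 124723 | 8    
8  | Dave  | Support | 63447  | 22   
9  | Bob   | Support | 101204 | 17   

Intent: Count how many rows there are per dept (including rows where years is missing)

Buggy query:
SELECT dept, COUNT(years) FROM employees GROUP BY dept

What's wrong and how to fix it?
Bug: COUNT(years) skips NULLs, so groups with missing years are undercounted

Fix: Use COUNT(*) to count all rows regardless of NULL

Corrected query:
SELECT dept, COUNT(*) FROM employees GROUP BY dept

Result:
dept    | COUNT(*)
--------+---------
Finance | 3       
Support | 6       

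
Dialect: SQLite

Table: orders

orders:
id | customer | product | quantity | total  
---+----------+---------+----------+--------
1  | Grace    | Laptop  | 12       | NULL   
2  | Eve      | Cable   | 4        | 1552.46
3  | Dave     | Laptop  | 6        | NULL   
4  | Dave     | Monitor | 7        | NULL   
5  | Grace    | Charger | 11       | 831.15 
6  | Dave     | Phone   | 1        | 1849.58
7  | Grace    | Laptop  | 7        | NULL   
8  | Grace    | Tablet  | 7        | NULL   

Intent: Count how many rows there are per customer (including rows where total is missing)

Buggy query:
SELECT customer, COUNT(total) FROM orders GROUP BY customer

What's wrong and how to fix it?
Bug: COUNT(column) counts non-NULL values only; rows with NULL total aren't counted

Fix: Replace COUNT(total) with COUNT(*)

Corrected query:
SELECT customer, COUNT(*) FROM orders GROUP BY customer

Result:
customer | COUNT(*)
---------+---------
Dave     | 3       
Eve      | 1       
Grace    | 4       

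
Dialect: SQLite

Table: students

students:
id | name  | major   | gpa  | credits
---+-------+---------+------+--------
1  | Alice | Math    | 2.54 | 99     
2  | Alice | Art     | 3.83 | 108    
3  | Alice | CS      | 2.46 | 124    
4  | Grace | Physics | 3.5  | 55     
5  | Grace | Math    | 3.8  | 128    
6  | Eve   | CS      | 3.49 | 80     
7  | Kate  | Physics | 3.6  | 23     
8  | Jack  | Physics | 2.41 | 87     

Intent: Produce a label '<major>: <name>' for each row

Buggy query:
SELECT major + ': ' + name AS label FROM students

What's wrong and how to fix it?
Bug: SQLite uses || for string concatenation; + coerces text to numbers (yielding 0)

Fix: Use the || operator for string concatenation

Corrected query:
SELECT major || ': ' || name AS label FROM students

Result:
label         
--------------
Math: Alice   
Art: Alice    
CS: Alice     
Physics: Grace
Math: Grace   
CS: Eve       
Physics: Kate 
Physics: Jack 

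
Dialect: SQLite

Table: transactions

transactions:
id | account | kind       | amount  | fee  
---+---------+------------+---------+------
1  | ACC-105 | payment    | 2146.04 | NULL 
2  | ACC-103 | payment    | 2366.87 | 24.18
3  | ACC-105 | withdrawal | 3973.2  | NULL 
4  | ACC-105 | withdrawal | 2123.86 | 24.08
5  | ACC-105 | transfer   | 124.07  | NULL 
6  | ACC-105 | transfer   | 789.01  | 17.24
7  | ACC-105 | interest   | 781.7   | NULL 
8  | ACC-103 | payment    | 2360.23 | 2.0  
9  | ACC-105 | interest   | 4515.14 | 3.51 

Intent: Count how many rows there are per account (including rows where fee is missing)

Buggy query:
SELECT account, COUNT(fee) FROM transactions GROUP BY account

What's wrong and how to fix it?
Bug: COUNT(fee) skips NULLs, so groups with missing fee are undercounted

Fix: Use COUNT(*) to count all rows regardless of NULL

Corrected query:
SELECT account, COUNT(*) FROM transactions GROUP BY account

Result:
account | COUNT(*)
--------+---------
ACC-103 | 2       
ACC-105 | 7       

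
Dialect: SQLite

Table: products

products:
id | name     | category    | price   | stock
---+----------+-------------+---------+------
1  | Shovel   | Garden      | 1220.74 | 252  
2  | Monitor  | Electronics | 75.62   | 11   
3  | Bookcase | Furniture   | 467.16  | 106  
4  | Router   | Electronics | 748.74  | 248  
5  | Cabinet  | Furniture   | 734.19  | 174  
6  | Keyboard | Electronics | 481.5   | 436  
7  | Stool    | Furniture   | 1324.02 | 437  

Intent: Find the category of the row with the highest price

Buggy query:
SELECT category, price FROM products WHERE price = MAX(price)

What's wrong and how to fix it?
Bug: MAX(price) is an aggregate and cannot be used directly in WHERE

Fix: Use a subquery: WHERE price = (SELECT MAX(price) FROM products)

Corrected query:
SELECT category, price FROM products WHERE price = (SELECT MAX(price) FROM products)

Result:
category  | price  
----------+--------
Furniture | 1324.02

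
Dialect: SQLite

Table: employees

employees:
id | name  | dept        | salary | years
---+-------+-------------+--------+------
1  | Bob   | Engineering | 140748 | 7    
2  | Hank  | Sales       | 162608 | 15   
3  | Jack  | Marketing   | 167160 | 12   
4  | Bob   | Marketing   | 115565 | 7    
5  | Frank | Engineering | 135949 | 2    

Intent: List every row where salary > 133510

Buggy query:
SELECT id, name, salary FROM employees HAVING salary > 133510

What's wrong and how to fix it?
Bug: HAVING filters the output of aggregation, but this query has no GROUP BY and no aggregate functions, so SQLite rejects it (HAVING clause on a non-aggregate query); the condition here is per row

Fix: Replace HAVING with WHERE since the condition applies to individual rows

Corrected query:
SELECT id, name, salary FROM employees WHERE salary > 133510

Result:
id | name  | salary
---+-------+-------
1  | Bob   | 140748
2  | Hank  | 162608
3  | Jack  | 167160
5  | Frank | 135949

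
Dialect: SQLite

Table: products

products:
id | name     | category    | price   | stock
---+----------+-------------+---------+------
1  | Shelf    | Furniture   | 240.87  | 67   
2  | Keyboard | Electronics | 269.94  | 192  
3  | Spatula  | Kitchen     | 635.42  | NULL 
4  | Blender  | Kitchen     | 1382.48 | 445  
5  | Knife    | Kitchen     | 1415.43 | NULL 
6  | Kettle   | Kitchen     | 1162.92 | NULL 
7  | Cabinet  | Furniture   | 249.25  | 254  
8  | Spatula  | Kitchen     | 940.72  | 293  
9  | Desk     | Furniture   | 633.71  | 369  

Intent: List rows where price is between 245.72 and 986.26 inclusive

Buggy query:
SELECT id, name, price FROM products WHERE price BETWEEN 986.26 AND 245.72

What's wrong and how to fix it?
Bug: The bounds are reversed; BETWEEN a AND b requires a <= b to match anything

Fix: Swap the bounds so the smaller value comes first

Corrected query:
SELECT id, name, price FROM products WHERE price BETWEEN 245.72 AND 986.26

Result:
id | name     | price 
---+----------+-------
2  | Keyboard | 269.94
3  | Spatula  | 635.42
7  | Cabinet  | 249.25
8  | Spatula  | 940.72
9  | Desk     | 633.71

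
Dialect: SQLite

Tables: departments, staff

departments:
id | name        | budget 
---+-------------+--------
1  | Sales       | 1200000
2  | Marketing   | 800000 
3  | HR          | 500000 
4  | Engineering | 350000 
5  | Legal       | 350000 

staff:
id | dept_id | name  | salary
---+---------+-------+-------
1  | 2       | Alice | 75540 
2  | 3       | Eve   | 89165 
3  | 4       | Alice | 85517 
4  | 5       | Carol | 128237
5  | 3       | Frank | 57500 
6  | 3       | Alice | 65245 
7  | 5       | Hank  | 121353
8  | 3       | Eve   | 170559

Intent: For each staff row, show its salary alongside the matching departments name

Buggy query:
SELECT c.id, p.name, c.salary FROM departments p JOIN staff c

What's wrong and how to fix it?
Bug: JOIN with no ON clause produces a cartesian product; every staff row pairs with every departments row

Fix: Add ON c.dept_id = p.id to the JOIN

Corrected query:
SELECT c.id, p.name, c.salary FROM departments p JOIN staff c ON c.dept_id = p.id

Result:
id | name        | salary
---+-------------+-------
1  | Marketing   | 75540 
2  | HR          | 89165 
3  | Engineering | 85517 
4  | Legal       | 128237
5  | HR          | 57500 
6  | HR          | 65245 
7  | Legal       | 121353
8  | HR          | 170559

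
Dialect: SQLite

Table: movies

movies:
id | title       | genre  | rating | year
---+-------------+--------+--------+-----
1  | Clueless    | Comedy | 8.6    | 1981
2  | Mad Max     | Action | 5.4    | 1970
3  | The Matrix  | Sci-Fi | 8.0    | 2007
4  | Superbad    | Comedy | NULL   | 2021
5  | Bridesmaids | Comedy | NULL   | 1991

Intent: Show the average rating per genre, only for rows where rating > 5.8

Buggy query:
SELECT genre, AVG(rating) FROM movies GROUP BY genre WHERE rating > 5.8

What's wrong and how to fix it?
Bug: WHERE cannot follow GROUP BY

Fix: Move the WHERE clause before GROUP BY

Corrected query:
SELECT genre, AVG(rating) FROM movies WHERE rating > 5.8 GROUP BY genre

Result:
genre  | AVG(rating)
-------+------------
Comedy | 8.6        
Sci-Fi | 8          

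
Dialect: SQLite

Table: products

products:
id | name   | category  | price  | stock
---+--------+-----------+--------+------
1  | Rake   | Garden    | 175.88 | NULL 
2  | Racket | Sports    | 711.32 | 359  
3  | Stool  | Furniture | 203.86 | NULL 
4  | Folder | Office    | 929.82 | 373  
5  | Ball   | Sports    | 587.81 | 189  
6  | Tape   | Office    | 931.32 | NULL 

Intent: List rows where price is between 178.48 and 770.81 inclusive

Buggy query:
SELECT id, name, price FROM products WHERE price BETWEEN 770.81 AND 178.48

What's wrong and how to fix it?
Bug: BETWEEN expects the lower bound first; with 770.81 AND 178.48 the range is empty

Fix: Write BETWEEN 178.48 AND 770.81

Corrected query:
SELECT id, name, price FROM products WHERE price BETWEEN 178.48 AND 770.81

Result:
id | name   | price 
---+--------+-------
2  | Racket | 711.32
3  | Stool  | 203.86
5  | Ball   | 587.81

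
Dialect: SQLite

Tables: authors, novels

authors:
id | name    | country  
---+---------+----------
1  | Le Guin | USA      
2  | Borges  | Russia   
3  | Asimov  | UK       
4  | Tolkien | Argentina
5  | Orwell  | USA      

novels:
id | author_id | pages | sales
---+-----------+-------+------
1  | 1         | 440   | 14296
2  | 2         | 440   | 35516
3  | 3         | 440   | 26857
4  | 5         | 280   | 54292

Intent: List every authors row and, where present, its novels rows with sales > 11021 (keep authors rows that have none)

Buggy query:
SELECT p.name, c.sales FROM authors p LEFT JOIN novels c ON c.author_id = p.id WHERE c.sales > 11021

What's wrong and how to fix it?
Bug: Filtering c.sales in WHERE discards the NULL rows produced by LEFT JOIN, turning it into an inner join

Fix: Put 'c.sales > 11021' in the JOIN's ON clause instead of WHERE

Corrected query:
SELECT p.name, c.sales FROM authors p LEFT JOIN novels c ON c.author_id = p.id AND c.sales > 11021

Result:
name    | sales
--------+------
Le Guin | 14296
Borges  | 35516
Asimov  | 26857
Tolkien | NULL 
Orwell  | 54292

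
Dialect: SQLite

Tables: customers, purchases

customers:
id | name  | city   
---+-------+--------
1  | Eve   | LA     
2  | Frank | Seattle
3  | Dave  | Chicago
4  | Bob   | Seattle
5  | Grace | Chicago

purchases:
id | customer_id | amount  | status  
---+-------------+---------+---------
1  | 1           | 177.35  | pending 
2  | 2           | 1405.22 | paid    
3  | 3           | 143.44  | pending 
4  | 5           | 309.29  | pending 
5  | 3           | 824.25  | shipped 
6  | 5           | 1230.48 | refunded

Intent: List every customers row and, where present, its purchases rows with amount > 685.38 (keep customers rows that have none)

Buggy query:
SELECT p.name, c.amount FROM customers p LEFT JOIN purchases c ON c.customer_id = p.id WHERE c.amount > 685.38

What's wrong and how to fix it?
Bug: A WHERE condition on the right-hand table after LEFT JOIN drops unmatched parents

Fix: Put 'c.amount > 685.38' in the JOIN's ON clause instead of WHERE

Corrected query:
SELECT p.name, c.amount FROM customers p LEFT JOIN purchases c ON c.customer_id = p.id AND c.amount > 685.38

Result:
name  | amount 
------+--------
Eve   | NULL   
Frank | 1405.22
Dave  | 824.25 
Bob   | NULL   
Grace | 1230.48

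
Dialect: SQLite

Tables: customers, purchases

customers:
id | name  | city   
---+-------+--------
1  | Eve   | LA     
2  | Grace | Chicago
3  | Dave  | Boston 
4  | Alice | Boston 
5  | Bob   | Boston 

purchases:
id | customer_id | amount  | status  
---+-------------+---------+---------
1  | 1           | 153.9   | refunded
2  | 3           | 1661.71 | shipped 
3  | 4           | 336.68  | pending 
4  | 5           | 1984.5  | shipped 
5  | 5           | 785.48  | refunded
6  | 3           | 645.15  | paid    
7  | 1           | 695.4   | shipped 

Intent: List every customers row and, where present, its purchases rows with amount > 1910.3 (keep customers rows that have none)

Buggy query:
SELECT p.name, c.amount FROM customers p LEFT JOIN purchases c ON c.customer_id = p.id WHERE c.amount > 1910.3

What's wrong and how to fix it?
Bug: Filtering c.amount in WHERE discards the NULL rows produced by LEFT JOIN, turning it into an inner join

Fix: Put 'c.amount > 1910.3' in the JOIN's ON clause instead of WHERE

Corrected query:
SELECT p.name, c.amount FROM customers p LEFT JOIN purchases c ON c.customer_id = p.id AND c.amount > 1910.3

Result:
name  | amount
------+-------
Eve   | NULL  
Grace | NULL  
Dave  | NULL  
Alice | NULL  
Bob   | 1984.5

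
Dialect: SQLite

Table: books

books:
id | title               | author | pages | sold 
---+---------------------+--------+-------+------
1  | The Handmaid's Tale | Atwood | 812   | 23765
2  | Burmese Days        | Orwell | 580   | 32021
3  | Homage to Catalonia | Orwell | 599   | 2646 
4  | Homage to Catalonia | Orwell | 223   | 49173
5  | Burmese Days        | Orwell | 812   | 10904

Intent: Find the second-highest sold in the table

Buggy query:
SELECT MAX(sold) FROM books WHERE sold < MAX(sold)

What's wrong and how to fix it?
Bug: The inner MAX is an aggregate inside WHERE, which is not allowed

Fix: Compute the overall MAX in a subquery, then take MAX of rows below it

Corrected query:
SELECT MAX(sold) FROM books WHERE sold < (SELECT MAX(sold) FROM books)

Result:
MAX(sold)
---------
32021    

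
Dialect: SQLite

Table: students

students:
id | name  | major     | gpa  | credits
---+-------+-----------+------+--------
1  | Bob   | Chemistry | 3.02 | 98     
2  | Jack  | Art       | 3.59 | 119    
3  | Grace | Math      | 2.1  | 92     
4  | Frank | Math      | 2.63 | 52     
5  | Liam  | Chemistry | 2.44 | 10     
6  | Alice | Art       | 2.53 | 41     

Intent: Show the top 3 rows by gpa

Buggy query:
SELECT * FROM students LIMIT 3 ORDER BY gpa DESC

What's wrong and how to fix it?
Bug: ORDER BY cannot follow LIMIT; LIMIT is the final clause

Fix: Sort with ORDER BY, then apply LIMIT

Corrected query:
SELECT * FROM students ORDER BY gpa DESC LIMIT 3

Result:
id | name  | major     | gpa  | credits
---+-------+-----------+------+--------
2  | Jack  | Art       | 3.59 | 119    
1  | Bob   | Chemistry | 3.02 | 98     
4  | Frank | Math      | 2.63 | 52     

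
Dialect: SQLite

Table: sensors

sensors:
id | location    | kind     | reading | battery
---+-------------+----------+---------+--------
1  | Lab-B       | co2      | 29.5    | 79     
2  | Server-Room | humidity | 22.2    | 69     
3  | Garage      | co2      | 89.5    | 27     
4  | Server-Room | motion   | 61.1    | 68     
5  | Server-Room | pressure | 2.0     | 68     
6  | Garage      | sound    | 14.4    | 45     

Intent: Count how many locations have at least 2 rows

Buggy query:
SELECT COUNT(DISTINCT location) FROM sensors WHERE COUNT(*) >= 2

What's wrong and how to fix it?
Bug: WHERE filters individual rows, not groups, so a group-level COUNT is invalid there

Fix: Group first with HAVING COUNT(*) >= 2, then COUNT the resulting groups

Corrected query:
SELECT COUNT(*) FROM (SELECT location FROM sensors GROUP BY location HAVING COUNT(*) >= 2)

Result:
COUNT(*)
--------
2       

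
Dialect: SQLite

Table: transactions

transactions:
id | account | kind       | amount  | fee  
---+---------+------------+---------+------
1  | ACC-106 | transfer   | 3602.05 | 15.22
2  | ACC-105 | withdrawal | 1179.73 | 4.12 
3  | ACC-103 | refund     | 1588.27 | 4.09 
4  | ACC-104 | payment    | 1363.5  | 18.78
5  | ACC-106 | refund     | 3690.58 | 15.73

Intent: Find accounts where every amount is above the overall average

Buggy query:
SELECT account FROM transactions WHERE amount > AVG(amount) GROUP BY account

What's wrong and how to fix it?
Bug: WHERE evaluates per row before aggregation, so AVG() is unavailable

Fix: Use a subquery for AVG and a HAVING MIN(...) filter so the condition holds for every row in the group

Corrected query:
SELECT account FROM transactions GROUP BY account HAVING MIN(amount) > (SELECT AVG(amount) FROM transactions)

Result:
account
-------
ACC-106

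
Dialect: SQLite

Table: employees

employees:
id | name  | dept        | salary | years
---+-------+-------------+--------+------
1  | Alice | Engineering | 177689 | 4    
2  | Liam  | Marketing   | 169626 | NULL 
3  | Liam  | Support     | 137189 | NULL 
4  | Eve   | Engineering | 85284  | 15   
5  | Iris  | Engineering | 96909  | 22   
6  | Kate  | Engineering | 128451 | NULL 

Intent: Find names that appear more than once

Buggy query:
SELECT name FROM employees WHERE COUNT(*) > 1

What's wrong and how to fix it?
Bug: WHERE can't reference COUNT(*); aggregates are computed after WHERE

Fix: GROUP BY name, then filter groups with HAVING COUNT(*) > 1

Corrected query:
SELECT name FROM employees GROUP BY name HAVING COUNT(*) > 1

Result:
name
----
Liam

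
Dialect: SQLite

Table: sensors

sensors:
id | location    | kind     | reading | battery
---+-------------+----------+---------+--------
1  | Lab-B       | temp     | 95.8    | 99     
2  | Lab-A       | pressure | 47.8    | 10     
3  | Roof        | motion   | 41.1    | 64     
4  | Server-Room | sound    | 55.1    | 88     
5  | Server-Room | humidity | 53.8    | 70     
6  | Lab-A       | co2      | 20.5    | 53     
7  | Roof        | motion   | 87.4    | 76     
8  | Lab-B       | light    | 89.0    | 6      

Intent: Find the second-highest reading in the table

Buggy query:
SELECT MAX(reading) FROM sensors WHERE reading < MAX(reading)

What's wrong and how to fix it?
Bug: The inner MAX is an aggregate inside WHERE, which is not allowed

Fix: Compute the overall MAX in a subquery, then take MAX of rows below it

Corrected query:
SELECT MAX(reading) FROM sensors WHERE reading < (SELECT MAX(reading) FROM sensors)

Result:
MAX(reading)
------------
89          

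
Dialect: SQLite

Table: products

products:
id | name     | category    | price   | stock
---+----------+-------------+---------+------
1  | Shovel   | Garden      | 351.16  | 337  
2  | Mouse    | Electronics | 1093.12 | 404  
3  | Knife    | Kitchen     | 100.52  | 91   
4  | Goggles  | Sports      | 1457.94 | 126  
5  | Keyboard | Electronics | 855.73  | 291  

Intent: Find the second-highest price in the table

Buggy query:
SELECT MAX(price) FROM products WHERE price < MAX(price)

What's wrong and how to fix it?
Bug: The inner MAX is an aggregate inside WHERE, which is not allowed

Fix: Compute the overall MAX in a subquery, then take MAX of rows below it

Corrected query:
SELECT MAX(price) FROM products WHERE price < (SELECT MAX(price) FROM products)

Result:
MAX(price)
----------
1093.12   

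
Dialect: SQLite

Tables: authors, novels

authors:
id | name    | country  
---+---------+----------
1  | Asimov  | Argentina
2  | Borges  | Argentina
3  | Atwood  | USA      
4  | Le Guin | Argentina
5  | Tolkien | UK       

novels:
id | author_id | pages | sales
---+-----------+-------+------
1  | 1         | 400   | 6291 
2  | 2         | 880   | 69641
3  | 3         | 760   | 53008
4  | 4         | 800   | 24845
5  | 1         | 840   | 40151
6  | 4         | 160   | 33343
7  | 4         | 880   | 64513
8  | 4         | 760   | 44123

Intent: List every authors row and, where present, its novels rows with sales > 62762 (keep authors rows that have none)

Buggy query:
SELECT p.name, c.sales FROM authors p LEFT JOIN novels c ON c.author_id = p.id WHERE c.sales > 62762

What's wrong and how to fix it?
Bug: A WHERE condition on the right-hand table after LEFT JOIN drops unmatched parents

Fix: Move the right-table condition into the ON clause so unmatched parents are kept

Corrected query:
SELECT p.name, c.sales FROM authors p LEFT JOIN novels c ON c.author_id = p.id AND c.sales > 62762

Result:
name    | sales
--------+------
Asimov  | NULL 
Borges  | 69641
Atwood  | NULL 
Le Guin | 64513
Tolkien | NULL 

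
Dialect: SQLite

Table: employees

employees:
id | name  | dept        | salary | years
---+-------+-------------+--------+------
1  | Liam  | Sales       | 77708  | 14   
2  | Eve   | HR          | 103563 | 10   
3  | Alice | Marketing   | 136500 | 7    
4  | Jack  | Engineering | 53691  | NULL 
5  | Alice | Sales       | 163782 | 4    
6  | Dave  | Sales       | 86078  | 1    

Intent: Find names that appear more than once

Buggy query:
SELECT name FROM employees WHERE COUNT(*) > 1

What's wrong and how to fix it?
Bug: WHERE can't reference COUNT(*); aggregates are computed after WHERE

Fix: Group first, then use HAVING for the count condition

Corrected query:
SELECT name FROM employees GROUP BY name HAVING COUNT(*) > 1

Result:
name 
-----
Alice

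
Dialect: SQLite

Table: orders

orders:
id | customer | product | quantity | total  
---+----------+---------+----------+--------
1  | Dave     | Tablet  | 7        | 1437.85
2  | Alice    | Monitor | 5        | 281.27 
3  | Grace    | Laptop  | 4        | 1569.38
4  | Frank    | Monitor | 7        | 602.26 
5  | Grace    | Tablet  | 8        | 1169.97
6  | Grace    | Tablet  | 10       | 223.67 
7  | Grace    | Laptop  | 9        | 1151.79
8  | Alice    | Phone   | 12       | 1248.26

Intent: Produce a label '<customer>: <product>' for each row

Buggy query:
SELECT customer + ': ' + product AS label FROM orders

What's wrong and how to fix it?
Bug: '+' is numeric addition; on text columns SQLite converts them to 0 instead of concatenating

Fix: Replace + with || to concatenate text

Corrected query:
SELECT customer || ': ' || product AS label FROM orders

Result:
label         
--------------
Dave: Tablet  
Alice: Monitor
Grace: Laptop 
Frank: Monitor
Grace: Tablet 
Grace: Tablet 
Grace: Laptop 
Alice: Phone  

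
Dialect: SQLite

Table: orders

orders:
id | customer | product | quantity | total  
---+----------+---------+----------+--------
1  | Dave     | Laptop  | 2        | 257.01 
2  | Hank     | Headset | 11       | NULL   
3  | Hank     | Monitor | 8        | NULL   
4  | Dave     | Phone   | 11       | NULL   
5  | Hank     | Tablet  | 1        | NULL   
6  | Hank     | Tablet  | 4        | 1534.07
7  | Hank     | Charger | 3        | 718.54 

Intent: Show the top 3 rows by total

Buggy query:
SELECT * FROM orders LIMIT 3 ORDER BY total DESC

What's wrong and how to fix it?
Bug: LIMIT must come after ORDER BY

Fix: Sort with ORDER BY, then apply LIMIT

Corrected query:
SELECT * FROM orders ORDER BY total DESC LIMIT 3

Result:
id | customer | product | quantity | total  
---+----------+---------+----------+--------
6  | Hank     | Tablet  | 4        | 1534.07
7  | Hank     | Charger | 3        | 718.54 
1  | Dave     | Laptop  | 2        | 257.01 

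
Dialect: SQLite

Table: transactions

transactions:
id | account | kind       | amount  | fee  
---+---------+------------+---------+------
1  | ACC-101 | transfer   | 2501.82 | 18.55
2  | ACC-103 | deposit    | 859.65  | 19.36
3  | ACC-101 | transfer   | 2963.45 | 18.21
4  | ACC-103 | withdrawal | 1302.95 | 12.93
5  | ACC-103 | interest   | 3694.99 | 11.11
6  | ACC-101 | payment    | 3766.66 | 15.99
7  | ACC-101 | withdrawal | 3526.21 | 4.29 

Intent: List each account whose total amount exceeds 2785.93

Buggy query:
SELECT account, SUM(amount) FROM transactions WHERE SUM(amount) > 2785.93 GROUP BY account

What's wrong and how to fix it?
Bug: WHERE runs before GROUP BY, so aggregates aren't available there

Fix: Move the aggregate condition to a HAVING clause

Corrected query:
SELECT account, SUM(amount) FROM transactions GROUP BY account HAVING SUM(amount) > 2785.93

Result:
account | SUM(amount)
--------+------------
ACC-101 | 12758.14   
ACC-103 | 5857.59    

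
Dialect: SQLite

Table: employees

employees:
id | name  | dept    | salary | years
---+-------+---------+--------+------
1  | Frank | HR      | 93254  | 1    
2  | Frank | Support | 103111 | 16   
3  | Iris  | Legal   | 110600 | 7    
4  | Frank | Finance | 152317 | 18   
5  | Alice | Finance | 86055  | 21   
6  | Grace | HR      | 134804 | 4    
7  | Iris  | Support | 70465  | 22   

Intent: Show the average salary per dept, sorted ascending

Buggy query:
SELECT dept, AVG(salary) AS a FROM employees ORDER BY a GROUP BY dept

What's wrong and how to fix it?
Bug: ORDER BY appears before GROUP BY; SQL clause order requires GROUP BY first

Fix: Move ORDER BY to the end, after GROUP BY

Corrected query:
SELECT dept, AVG(salary) AS a FROM employees GROUP BY dept ORDER BY a

Result:
dept    | a     
--------+-------
Support | 86788 
Legal   | 110600
HR      | 114029
Finance | 119186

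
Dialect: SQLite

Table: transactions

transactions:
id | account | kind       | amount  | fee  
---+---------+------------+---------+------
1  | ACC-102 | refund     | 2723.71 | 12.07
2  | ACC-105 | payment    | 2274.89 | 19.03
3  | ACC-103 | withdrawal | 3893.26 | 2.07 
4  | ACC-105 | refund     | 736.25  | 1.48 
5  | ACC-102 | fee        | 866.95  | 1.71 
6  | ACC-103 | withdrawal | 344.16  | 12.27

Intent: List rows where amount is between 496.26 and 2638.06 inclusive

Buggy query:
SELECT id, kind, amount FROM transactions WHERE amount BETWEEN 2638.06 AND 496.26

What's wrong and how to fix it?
Bug: BETWEEN expects the lower bound first; with 2638.06 AND 496.26 the range is empty

Fix: Write BETWEEN 496.26 AND 2638.06

Corrected query:
SELECT id, kind, amount FROM transactions WHERE amount BETWEEN 496.26 AND 2638.06

Result:
id | kind    | amount 
---+---------+--------
2  | payment | 2274.89
4  | refund  | 736.25 
5  | fee     | 866.95 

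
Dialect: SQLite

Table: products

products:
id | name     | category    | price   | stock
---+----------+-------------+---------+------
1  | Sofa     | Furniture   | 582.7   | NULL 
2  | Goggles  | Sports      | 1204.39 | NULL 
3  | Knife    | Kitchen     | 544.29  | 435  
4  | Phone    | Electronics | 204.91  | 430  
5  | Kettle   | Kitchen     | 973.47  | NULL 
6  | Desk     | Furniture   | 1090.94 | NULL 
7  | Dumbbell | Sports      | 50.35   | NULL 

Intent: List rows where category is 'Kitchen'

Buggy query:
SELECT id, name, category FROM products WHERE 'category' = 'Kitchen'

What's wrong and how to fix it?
Bug: 'category' in single quotes is a string literal, not the column; the comparison is literal-vs-literal and never true

Fix: Remove the quotes around the column name (or use double quotes for an identifier)

Corrected query:
SELECT id, name, category FROM products WHERE category = 'Kitchen'

Result:
id | name   | category
---+--------+---------
3  | Knife  | Kitchen 
5  | Kettle | Kitchen 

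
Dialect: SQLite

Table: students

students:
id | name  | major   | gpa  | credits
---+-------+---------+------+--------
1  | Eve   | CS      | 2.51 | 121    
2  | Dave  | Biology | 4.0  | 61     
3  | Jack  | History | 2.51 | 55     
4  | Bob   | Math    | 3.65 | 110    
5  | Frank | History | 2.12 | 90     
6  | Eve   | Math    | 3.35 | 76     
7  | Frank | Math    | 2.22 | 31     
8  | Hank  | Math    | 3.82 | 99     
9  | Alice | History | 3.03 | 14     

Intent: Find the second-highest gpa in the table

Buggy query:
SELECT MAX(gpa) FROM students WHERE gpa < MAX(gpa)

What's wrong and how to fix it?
Bug: MAX(gpa) on the right of the comparison is an aggregate-in-WHERE error

Fix: Put the inner MAX in a scalar subquery

Corrected query:
SELECT MAX(gpa) FROM students WHERE gpa < (SELECT MAX(gpa) FROM students)

Result:
MAX(gpa)
--------
3.82    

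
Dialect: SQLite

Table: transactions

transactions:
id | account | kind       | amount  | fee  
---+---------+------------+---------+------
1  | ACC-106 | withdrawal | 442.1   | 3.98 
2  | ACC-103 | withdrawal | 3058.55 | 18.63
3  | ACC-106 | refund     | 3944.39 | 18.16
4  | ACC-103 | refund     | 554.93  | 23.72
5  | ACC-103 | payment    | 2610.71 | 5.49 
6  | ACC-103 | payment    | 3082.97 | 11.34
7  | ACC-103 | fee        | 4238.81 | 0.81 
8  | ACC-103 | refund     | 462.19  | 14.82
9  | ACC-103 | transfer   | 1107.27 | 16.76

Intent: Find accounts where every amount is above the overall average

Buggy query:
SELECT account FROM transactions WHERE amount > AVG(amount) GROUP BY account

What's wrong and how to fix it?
Bug: WHERE evaluates per row before aggregation, so AVG() is unavailable

Fix: Use a subquery for AVG and a HAVING MIN(...) filter so the condition holds for every row in the group

Corrected query:
SELECT account FROM transactions GROUP BY account HAVING MIN(amount) > (SELECT AVG(amount) FROM transactions)

Result:
(no rows)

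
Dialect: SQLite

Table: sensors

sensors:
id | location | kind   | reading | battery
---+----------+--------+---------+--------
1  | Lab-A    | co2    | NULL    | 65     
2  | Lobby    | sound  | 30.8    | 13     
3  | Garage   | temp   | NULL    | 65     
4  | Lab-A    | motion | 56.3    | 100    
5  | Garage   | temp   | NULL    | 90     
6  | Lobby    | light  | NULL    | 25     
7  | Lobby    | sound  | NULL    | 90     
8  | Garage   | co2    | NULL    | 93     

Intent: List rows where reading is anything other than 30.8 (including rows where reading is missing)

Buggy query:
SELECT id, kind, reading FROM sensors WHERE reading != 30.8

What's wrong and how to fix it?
Bug: 'reading != 30.8' is unknown when reading is NULL, so NULL rows are silently excluded

Fix: Handle NULL separately with IS NULL alongside the inequality

Corrected query:
SELECT id, kind, reading FROM sensors WHERE reading != 30.8 OR reading IS NULL

Result:
id | kind   | reading
---+--------+--------
1  | co2    | NULL   
3  | temp   | NULL   
4  | motion | 56.3   
5  | temp   | NULL   
6  | light  | NULL   
7  | sound  | NULL   
8  | co2    | NULL   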